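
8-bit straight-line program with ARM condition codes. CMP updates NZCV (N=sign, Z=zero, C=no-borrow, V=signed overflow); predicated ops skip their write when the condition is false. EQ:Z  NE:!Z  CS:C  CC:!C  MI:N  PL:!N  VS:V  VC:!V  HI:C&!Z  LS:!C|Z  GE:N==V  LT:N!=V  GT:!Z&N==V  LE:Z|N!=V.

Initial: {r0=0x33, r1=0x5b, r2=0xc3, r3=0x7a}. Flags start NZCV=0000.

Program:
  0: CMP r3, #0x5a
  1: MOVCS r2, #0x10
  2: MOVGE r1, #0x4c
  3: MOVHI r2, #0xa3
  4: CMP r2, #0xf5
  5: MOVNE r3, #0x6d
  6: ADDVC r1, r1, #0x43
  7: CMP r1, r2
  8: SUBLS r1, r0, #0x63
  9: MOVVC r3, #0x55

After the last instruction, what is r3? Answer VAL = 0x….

[0] flags=0010 → (cmp)
[1] flags=0010 CS?T → r2=0x10
[2] flags=0010 GE?T → r1=0x4c
[3] flags=0010 HI?T → r2=0xa3
[4] flags=1000 → (cmp)
[5] flags=1000 NE?T → r3=0x6d
[6] flags=1000 VC?T → r1=0x8f
[7] flags=1000 → (cmp)
[8] flags=1000 LS?T → r1=0xd0
[9] flags=1000 VC?T → r3=0x55

VAL = 0x55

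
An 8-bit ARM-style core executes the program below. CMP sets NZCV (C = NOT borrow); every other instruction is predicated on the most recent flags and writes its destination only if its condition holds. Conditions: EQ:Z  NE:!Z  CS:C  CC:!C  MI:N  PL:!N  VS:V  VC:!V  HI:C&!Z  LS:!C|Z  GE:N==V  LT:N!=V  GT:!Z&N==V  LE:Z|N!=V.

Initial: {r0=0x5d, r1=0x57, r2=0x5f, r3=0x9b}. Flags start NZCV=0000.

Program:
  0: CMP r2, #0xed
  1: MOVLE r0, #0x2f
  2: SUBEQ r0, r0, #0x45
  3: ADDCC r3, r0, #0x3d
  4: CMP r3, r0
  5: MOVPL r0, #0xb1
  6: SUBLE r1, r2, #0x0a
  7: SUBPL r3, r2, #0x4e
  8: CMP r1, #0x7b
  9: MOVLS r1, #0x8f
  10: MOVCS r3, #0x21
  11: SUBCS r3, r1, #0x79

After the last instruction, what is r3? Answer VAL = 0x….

VAL = 0x11

[0] flags=0000 → (cmp)
[1] flags=0000 LE?F → skip
[2] flags=0000 EQ?F → skip
[3] flags=0000 CC?T → r3=0x9a
[4] flags=0011 → (cmp)
[5] flags=0011 PL?T → r0=0xb1
[6] flags=0011 LE?T → r1=0x55
[7] flags=0011 PL?T → r3=0x11
[8] flags=1000 → (cmp)
[9] flags=1000 LS?T → r1=0x8f
[10] flags=1000 CS?F → skip
[11] flags=1000 CS?F → skip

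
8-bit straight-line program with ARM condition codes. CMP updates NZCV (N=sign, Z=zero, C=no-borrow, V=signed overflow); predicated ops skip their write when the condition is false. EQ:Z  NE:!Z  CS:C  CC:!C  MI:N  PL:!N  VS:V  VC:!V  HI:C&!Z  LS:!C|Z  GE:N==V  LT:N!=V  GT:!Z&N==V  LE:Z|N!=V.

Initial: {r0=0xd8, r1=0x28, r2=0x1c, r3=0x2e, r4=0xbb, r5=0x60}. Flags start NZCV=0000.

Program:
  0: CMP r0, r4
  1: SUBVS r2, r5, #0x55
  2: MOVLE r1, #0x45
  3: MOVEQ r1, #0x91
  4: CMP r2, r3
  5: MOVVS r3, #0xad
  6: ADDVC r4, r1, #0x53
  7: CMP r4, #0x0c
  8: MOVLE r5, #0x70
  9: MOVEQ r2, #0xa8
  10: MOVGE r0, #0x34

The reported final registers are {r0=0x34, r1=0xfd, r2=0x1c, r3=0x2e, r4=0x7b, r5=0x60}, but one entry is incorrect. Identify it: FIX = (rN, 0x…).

FIX = (r1, 0x28)

0: ✓ CMP  NZCV=0010
1: · SUBVS
2: · MOVLE
3: · MOVEQ
4: ✓ CMP  NZCV=1000
5: · MOVVS
6: ✓ ADDVC  r4←0x7b
7: ✓ CMP  NZCV=0010
8: · MOVLE
9: · MOVEQ
10: ✓ MOVGE  r0←0x34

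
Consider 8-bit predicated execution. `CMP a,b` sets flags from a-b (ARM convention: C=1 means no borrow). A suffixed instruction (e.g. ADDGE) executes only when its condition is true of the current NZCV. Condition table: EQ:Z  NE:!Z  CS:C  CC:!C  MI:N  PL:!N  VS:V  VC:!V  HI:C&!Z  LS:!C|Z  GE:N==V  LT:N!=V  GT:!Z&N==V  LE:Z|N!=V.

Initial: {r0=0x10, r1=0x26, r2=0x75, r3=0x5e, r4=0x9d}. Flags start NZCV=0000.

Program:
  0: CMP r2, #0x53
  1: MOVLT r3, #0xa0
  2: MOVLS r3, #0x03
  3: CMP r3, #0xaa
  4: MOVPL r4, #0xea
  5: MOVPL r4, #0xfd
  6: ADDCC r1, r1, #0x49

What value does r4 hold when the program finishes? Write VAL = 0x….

0: ✓ CMP  NZCV=0010
1: · MOVLT
2: · MOVLS
3: ✓ CMP  NZCV=1001
4: · MOVPL
5: · MOVPL
6: ✓ ADDCC  r1←0x6f

VAL = 0x9d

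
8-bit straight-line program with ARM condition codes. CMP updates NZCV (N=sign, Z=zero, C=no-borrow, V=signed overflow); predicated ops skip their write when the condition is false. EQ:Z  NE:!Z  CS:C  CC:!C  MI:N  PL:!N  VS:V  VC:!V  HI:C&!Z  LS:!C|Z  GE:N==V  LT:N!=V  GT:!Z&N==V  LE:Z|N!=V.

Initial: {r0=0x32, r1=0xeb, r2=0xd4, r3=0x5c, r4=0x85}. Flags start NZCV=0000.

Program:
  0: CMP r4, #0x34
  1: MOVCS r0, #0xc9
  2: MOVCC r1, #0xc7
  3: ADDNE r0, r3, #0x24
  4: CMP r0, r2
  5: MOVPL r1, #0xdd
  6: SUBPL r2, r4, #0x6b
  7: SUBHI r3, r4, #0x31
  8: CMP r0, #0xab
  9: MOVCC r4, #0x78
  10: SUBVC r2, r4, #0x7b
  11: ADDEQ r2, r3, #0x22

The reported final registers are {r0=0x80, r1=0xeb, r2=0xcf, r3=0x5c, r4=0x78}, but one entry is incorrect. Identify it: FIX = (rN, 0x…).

FIX = (r2, 0xfd)

[0] flags=0011 → (cmp)
[1] flags=0011 CS?T → r0=0xc9
[2] flags=0011 CC?F → skip
[3] flags=0011 NE?T → r0=0x80
[4] flags=1000 → (cmp)
[5] flags=1000 PL?F → skip
[6] flags=1000 PL?F → skip
[7] flags=1000 HI?F → skip
[8] flags=1000 → (cmp)
[9] flags=1000 CC?T → r4=0x78
[10] flags=1000 VC?T → r2=0xfd
[11] flags=1000 EQ?F → skip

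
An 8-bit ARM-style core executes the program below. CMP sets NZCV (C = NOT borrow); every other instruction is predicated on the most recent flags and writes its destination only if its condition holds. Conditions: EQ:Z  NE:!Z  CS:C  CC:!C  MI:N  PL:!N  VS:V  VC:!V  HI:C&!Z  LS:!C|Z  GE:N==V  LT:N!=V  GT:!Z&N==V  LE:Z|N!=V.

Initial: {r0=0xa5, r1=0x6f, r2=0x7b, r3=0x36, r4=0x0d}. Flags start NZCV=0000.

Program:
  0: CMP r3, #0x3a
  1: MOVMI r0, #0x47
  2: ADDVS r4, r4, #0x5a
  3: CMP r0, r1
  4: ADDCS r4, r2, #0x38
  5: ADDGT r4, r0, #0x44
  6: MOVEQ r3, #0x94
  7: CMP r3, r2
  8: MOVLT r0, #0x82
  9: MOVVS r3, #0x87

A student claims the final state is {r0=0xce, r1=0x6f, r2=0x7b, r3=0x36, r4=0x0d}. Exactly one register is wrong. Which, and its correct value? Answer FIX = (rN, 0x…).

[0] flags=1000 → (cmp)
[1] flags=1000 MI?T → r0=0x47
[2] flags=1000 VS?F → skip
[3] flags=1000 → (cmp)
[4] flags=1000 CS?F → skip
[5] flags=1000 GT?F → skip
[6] flags=1000 EQ?F → skip
[7] flags=1000 → (cmp)
[8] flags=1000 LT?T → r0=0x82
[9] flags=1000 VS?F → skip

FIX = (r0, 0x82)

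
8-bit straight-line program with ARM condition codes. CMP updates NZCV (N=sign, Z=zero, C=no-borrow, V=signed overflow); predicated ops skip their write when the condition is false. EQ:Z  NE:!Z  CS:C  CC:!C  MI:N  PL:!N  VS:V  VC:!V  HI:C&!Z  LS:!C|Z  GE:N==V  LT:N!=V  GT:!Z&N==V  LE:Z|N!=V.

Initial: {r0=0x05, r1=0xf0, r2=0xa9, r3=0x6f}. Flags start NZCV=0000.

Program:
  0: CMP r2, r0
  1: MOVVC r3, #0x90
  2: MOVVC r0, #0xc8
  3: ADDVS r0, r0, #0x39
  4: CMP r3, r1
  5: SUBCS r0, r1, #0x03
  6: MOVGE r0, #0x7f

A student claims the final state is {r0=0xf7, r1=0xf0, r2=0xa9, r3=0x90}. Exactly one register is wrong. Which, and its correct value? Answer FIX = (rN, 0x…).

FIX = (r0, 0xc8)

[0] flags=1010 → (cmp)
[1] flags=1010 VC?T → r3=0x90
[2] flags=1010 VC?T → r0=0xc8
[3] flags=1010 VS?F → skip
[4] flags=1000 → (cmp)
[5] flags=1000 CS?F → skip
[6] flags=1000 GE?F → skip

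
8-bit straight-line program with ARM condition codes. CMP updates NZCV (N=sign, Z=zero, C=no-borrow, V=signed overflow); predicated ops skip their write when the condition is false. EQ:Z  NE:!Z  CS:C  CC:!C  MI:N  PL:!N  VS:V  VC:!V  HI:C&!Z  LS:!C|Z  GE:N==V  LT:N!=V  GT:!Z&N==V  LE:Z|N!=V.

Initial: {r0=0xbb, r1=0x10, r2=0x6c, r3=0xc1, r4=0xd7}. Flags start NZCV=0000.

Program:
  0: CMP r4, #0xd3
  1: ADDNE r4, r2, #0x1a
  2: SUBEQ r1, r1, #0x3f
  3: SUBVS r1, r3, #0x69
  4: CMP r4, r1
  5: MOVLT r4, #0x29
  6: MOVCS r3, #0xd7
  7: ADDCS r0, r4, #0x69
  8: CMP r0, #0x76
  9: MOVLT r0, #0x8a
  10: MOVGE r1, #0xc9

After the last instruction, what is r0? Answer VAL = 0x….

VAL = 0x8a

[0] flags=0010 → (cmp)
[1] flags=0010 NE?T → r4=0x86
[2] flags=0010 EQ?F → skip
[3] flags=0010 VS?F → skip
[4] flags=0011 → (cmp)
[5] flags=0011 LT?T → r4=0x29
[6] flags=0011 CS?T → r3=0xd7
[7] flags=0011 CS?T → r0=0x92
[8] flags=0011 → (cmp)
[9] flags=0011 LT?T → r0=0x8a
[10] flags=0011 GE?F → skip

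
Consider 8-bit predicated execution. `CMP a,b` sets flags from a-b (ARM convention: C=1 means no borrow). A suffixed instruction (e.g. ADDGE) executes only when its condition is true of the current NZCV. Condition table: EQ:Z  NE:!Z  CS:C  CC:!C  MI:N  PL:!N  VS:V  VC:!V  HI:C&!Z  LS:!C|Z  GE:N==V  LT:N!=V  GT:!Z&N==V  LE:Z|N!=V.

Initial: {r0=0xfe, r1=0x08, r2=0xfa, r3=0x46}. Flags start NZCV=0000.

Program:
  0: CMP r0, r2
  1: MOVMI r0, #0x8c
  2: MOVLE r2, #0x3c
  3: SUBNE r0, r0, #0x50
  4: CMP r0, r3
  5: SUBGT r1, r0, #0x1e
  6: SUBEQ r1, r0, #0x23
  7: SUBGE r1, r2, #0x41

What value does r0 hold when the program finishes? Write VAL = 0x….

[0] flags=0010 → (cmp)
[1] flags=0010 MI?F → skip
[2] flags=0010 LE?F → skip
[3] flags=0010 NE?T → r0=0xae
[4] flags=0011 → (cmp)
[5] flags=0011 GT?F → skip
[6] flags=0011 EQ?F → skip
[7] flags=0011 GE?F → skip

VAL = 0xae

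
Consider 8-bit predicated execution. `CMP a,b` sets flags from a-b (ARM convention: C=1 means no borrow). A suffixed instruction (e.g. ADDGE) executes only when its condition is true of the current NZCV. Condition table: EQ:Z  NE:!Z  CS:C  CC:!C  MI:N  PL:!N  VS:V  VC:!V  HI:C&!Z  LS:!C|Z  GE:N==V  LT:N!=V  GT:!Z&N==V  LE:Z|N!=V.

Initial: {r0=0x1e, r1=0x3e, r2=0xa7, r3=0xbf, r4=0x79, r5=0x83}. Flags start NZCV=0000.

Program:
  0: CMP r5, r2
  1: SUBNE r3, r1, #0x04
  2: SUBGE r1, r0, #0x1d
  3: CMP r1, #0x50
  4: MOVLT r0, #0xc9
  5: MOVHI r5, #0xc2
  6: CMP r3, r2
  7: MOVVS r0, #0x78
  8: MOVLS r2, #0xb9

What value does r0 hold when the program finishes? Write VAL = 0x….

VAL = 0x78

0: ✓ CMP  NZCV=1000
1: ✓ SUBNE  r3←0x3a
2: · SUBGE
3: ✓ CMP  NZCV=1000
4: ✓ MOVLT  r0←0xc9
5: · MOVHI
6: ✓ CMP  NZCV=1001
7: ✓ MOVVS  r0←0x78
8: ✓ MOVLS  r2←0xb9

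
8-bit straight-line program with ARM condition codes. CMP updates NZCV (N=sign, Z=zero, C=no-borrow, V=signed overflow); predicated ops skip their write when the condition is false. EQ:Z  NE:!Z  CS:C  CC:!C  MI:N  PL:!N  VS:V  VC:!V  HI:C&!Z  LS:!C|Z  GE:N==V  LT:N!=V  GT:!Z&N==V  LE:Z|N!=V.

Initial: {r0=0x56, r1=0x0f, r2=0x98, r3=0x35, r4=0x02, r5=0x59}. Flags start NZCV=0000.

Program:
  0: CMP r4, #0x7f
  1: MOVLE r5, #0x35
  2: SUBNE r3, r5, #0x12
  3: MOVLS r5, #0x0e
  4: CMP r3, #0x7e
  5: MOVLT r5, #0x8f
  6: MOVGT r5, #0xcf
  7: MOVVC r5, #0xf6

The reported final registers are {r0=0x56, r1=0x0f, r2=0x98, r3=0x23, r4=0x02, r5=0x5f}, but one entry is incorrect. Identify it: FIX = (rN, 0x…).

FIX = (r5, 0xf6)

0: ✓ CMP  NZCV=1000
1: ✓ MOVLE  r5←0x35
2: ✓ SUBNE  r3←0x23
3: ✓ MOVLS  r5←0x0e
4: ✓ CMP  NZCV=1000
5: ✓ MOVLT  r5←0x8f
6: · MOVGT
7: ✓ MOVVC  r5←0xf6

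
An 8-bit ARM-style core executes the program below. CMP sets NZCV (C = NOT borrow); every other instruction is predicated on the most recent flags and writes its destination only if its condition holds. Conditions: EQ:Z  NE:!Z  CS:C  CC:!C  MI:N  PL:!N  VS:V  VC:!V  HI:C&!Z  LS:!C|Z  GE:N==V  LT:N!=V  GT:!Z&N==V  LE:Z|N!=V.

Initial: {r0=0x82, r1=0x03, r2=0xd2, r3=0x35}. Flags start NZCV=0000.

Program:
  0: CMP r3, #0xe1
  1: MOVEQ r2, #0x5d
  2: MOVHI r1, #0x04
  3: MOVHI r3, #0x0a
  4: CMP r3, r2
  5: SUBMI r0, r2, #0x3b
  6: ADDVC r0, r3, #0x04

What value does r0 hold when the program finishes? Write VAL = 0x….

0: ✓ CMP  NZCV=0000
1: · MOVEQ
2: · MOVHI
3: · MOVHI
4: ✓ CMP  NZCV=0000
5: · SUBMI
6: ✓ ADDVC  r0←0x39

VAL = 0x39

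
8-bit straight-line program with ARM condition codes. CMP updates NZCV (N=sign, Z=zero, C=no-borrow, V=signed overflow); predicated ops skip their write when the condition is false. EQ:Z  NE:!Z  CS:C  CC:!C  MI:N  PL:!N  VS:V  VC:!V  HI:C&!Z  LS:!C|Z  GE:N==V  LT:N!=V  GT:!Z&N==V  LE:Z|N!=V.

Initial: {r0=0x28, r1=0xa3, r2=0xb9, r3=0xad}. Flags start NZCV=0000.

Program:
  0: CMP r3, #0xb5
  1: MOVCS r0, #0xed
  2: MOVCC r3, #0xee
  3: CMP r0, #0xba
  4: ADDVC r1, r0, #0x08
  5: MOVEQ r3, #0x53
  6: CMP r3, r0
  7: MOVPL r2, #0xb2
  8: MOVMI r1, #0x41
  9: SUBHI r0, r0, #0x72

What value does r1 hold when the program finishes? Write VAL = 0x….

[0] flags=1000 → (cmp)
[1] flags=1000 CS?F → skip
[2] flags=1000 CC?T → r3=0xee
[3] flags=0000 → (cmp)
[4] flags=0000 VC?T → r1=0x30
[5] flags=0000 EQ?F → skip
[6] flags=1010 → (cmp)
[7] flags=1010 PL?F → skip
[8] flags=1010 MI?T → r1=0x41
[9] flags=1010 HI?T → r0=0xb6

VAL = 0x41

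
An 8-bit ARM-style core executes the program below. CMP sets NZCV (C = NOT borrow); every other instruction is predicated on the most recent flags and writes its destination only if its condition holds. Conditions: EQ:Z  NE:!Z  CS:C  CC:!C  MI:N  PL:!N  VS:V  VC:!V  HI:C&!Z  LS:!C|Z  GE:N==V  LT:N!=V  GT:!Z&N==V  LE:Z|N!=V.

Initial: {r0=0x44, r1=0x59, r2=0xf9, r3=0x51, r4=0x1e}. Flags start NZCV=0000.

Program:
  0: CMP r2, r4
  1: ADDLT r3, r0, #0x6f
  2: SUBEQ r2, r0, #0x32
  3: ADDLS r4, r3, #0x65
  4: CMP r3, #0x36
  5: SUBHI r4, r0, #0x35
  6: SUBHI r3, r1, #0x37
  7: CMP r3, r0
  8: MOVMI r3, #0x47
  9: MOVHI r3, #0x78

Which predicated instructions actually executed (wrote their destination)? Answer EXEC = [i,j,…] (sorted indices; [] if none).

[0] flags=1010 → (cmp)
[1] flags=1010 LT?T → r3=0xb3
[2] flags=1010 EQ?F → skip
[3] flags=1010 LS?F → skip
[4] flags=0011 → (cmp)
[5] flags=0011 HI?T → r4=0x0f
[6] flags=0011 HI?T → r3=0x22
[7] flags=1000 → (cmp)
[8] flags=1000 MI?T → r3=0x47
[9] flags=1000 HI?F → skip

EXEC = [1,5,6,8]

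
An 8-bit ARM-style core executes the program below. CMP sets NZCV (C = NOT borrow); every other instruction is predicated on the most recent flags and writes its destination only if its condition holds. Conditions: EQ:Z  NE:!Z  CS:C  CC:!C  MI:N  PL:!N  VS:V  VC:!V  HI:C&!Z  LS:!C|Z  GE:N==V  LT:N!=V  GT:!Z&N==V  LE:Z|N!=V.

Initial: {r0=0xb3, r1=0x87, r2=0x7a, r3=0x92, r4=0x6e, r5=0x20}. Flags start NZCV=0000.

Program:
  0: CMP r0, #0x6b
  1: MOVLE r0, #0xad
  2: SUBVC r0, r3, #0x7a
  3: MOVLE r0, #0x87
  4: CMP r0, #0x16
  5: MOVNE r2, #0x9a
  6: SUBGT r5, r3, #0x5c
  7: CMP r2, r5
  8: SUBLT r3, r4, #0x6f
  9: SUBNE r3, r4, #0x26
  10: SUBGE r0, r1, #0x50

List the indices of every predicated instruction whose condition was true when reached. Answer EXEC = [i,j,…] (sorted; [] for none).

0: ✓ CMP  NZCV=0011
1: ✓ MOVLE  r0←0xad
2: · SUBVC
3: ✓ MOVLE  r0←0x87
4: ✓ CMP  NZCV=0011
5: ✓ MOVNE  r2←0x9a
6: · SUBGT
7: ✓ CMP  NZCV=0011
8: ✓ SUBLT  r3←0xff
9: ✓ SUBNE  r3←0x48
10: · SUBGE

EXEC = [1,3,5,8,9]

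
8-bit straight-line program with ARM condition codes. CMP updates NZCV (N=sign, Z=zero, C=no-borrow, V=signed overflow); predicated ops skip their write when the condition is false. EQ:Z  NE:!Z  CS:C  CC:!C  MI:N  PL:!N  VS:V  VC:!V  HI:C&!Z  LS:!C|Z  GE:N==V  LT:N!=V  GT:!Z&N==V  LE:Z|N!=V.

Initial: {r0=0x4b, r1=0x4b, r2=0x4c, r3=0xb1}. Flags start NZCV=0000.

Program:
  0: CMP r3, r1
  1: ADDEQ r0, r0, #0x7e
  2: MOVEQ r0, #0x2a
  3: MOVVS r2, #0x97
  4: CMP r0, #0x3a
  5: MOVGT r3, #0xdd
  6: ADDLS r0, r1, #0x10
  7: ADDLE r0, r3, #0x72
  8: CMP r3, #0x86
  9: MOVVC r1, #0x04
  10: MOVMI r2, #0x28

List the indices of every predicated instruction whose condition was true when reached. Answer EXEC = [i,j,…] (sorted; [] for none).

0: ✓ CMP  NZCV=0011
1: · ADDEQ
2: · MOVEQ
3: ✓ MOVVS  r2←0x97
4: ✓ CMP  NZCV=0010
5: ✓ MOVGT  r3←0xdd
6: · ADDLS
7: · ADDLE
8: ✓ CMP  NZCV=0010
9: ✓ MOVVC  r1←0x04
10: · MOVMI

EXEC = [3,5,9]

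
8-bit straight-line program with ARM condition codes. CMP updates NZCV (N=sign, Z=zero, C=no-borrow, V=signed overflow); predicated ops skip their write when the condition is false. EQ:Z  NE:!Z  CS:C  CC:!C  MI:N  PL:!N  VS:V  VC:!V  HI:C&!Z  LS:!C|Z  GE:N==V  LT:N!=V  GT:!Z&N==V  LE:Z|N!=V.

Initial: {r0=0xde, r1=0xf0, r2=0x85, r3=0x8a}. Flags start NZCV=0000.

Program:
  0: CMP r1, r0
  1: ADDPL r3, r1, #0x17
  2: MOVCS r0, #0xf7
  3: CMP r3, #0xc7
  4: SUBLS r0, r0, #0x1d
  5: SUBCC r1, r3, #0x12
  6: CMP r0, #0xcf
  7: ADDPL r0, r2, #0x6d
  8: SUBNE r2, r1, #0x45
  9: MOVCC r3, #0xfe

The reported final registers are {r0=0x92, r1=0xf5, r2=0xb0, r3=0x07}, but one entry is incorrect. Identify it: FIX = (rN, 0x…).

FIX = (r0, 0xf2)

0: ✓ CMP  NZCV=0010
1: ✓ ADDPL  r3←0x07
2: ✓ MOVCS  r0←0xf7
3: ✓ CMP  NZCV=0000
4: ✓ SUBLS  r0←0xda
5: ✓ SUBCC  r1←0xf5
6: ✓ CMP  NZCV=0010
7: ✓ ADDPL  r0←0xf2
8: ✓ SUBNE  r2←0xb0
9: · MOVCC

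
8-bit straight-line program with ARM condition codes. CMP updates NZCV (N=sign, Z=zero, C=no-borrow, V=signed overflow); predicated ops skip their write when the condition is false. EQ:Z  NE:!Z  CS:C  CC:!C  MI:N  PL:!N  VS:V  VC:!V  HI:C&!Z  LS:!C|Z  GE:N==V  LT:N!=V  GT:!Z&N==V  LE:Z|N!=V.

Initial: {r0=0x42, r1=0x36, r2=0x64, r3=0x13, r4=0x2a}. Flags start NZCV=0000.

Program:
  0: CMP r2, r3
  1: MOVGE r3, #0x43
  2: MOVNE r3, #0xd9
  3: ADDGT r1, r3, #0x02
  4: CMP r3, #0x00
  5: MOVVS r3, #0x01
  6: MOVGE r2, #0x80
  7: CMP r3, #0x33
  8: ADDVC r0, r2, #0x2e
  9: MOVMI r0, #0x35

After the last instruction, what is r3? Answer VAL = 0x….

VAL = 0xd9

[0] flags=0010 → (cmp)
[1] flags=0010 GE?T → r3=0x43
[2] flags=0010 NE?T → r3=0xd9
[3] flags=0010 GT?T → r1=0xdb
[4] flags=1010 → (cmp)
[5] flags=1010 VS?F → skip
[6] flags=1010 GE?F → skip
[7] flags=1010 → (cmp)
[8] flags=1010 VC?T → r0=0x92
[9] flags=1010 MI?T → r0=0x35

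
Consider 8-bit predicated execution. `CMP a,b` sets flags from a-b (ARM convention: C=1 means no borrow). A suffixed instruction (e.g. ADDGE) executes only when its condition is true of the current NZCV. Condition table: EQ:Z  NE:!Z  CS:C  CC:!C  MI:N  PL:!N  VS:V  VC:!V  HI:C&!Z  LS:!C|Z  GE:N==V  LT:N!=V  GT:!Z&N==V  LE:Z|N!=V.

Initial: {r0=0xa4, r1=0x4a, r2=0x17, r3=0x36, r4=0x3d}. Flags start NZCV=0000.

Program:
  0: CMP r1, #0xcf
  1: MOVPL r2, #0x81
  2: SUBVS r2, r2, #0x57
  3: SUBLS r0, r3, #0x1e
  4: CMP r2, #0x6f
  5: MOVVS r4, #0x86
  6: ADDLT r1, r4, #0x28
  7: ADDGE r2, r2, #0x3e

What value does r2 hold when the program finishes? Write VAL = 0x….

VAL = 0x81

0: ✓ CMP  NZCV=0000
1: ✓ MOVPL  r2←0x81
2: · SUBVS
3: ✓ SUBLS  r0←0x18
4: ✓ CMP  NZCV=0011
5: ✓ MOVVS  r4←0x86
6: ✓ ADDLT  r1←0xae
7: · ADDGE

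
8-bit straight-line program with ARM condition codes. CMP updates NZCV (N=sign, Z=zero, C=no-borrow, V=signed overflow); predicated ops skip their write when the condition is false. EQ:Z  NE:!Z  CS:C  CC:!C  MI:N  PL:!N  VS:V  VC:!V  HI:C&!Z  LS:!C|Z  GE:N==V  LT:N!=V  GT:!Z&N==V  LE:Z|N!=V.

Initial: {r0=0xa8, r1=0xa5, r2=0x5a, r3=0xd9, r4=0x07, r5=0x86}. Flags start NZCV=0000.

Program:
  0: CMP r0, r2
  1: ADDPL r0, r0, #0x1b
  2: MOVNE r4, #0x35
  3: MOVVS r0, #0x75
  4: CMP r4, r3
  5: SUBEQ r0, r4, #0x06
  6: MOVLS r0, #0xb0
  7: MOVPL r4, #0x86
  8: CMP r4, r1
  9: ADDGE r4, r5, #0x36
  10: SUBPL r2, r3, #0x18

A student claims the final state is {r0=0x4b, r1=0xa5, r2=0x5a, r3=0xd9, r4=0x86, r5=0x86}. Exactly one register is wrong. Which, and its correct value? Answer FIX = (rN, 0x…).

FIX = (r0, 0xb0)

0: ✓ CMP  NZCV=0011
1: ✓ ADDPL  r0←0xc3
2: ✓ MOVNE  r4←0x35
3: ✓ MOVVS  r0←0x75
4: ✓ CMP  NZCV=0000
5: · SUBEQ
6: ✓ MOVLS  r0←0xb0
7: ✓ MOVPL  r4←0x86
8: ✓ CMP  NZCV=1000
9: · ADDGE
10: · SUBPL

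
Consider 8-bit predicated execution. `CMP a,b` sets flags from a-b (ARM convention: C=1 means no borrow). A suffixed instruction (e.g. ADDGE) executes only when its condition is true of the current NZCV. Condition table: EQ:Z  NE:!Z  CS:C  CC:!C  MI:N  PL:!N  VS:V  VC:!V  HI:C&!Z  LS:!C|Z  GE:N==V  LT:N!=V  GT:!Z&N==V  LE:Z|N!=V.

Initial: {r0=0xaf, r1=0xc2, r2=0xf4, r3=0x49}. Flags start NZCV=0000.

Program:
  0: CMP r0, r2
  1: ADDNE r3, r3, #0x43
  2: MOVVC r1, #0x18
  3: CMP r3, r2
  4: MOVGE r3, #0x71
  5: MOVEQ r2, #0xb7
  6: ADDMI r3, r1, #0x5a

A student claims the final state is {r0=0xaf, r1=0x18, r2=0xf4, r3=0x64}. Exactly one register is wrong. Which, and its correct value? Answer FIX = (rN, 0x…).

[0] flags=1000 → (cmp)
[1] flags=1000 NE?T → r3=0x8c
[2] flags=1000 VC?T → r1=0x18
[3] flags=1000 → (cmp)
[4] flags=1000 GE?F → skip
[5] flags=1000 EQ?F → skip
[6] flags=1000 MI?T → r3=0x72

FIX = (r3, 0x72)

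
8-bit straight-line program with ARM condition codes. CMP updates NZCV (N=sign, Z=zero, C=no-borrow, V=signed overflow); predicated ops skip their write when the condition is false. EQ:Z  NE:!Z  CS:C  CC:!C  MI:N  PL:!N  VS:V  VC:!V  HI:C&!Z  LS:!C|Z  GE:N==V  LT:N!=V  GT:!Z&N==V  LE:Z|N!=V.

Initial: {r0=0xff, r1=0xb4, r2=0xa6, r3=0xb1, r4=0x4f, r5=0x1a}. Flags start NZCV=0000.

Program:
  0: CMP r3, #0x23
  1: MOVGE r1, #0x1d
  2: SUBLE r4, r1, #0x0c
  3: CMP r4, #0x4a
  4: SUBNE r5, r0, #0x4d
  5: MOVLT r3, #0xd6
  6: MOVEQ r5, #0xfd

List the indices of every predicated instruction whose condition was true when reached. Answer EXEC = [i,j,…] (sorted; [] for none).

[0] flags=1010 → (cmp)
[1] flags=1010 GE?F → skip
[2] flags=1010 LE?T → r4=0xa8
[3] flags=0011 → (cmp)
[4] flags=0011 NE?T → r5=0xb2
[5] flags=0011 LT?T → r3=0xd6
[6] flags=0011 EQ?F → skip

EXEC = [2,4,5]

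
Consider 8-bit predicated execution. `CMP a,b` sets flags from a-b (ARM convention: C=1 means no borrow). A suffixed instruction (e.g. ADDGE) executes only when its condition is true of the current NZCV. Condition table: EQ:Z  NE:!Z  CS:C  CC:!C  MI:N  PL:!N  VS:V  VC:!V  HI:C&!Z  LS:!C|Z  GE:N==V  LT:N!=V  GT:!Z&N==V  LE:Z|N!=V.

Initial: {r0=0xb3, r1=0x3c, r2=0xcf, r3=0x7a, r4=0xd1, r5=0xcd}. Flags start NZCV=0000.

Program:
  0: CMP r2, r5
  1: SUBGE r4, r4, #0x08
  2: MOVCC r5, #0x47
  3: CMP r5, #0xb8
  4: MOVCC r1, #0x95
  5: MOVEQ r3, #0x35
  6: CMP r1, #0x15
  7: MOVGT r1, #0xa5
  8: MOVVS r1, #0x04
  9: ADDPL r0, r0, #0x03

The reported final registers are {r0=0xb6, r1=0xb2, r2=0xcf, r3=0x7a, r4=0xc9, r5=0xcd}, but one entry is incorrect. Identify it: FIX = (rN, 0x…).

0: ✓ CMP  NZCV=0010
1: ✓ SUBGE  r4←0xc9
2: · MOVCC
3: ✓ CMP  NZCV=0010
4: · MOVCC
5: · MOVEQ
6: ✓ CMP  NZCV=0010
7: ✓ MOVGT  r1←0xa5
8: · MOVVS
9: ✓ ADDPL  r0←0xb6

FIX = (r1, 0xa5)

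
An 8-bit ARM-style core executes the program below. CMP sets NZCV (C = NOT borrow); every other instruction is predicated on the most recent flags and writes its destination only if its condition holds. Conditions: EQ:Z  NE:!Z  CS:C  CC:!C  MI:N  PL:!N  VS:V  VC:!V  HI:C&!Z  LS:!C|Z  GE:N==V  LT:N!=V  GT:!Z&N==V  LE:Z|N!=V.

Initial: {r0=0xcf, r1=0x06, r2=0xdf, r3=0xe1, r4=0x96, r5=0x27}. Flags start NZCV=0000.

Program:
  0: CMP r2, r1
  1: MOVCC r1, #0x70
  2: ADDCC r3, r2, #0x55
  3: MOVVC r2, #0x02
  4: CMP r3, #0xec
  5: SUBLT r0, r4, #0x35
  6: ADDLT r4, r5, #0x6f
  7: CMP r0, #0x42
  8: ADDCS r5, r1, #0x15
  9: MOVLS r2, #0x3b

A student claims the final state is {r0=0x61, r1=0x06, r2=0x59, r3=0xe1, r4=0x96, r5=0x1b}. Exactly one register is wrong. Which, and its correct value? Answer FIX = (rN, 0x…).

0: ✓ CMP  NZCV=1010
1: · MOVCC
2: · ADDCC
3: ✓ MOVVC  r2←0x02
4: ✓ CMP  NZCV=1000
5: ✓ SUBLT  r0←0x61
6: ✓ ADDLT  r4←0x96
7: ✓ CMP  NZCV=0010
8: ✓ ADDCS  r5←0x1b
9: · MOVLS

FIX = (r2, 0x02)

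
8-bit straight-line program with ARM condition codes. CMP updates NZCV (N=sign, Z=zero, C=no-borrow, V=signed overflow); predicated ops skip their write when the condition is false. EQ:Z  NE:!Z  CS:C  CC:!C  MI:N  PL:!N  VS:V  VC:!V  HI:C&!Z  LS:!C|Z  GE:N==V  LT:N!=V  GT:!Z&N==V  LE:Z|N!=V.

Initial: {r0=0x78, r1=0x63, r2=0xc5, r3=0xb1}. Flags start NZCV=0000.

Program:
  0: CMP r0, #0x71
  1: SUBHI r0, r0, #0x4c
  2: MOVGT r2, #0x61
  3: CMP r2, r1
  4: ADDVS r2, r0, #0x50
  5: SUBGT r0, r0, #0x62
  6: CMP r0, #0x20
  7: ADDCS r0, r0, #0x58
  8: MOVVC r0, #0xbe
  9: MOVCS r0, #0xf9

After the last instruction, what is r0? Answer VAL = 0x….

VAL = 0xf9

0: ✓ CMP  NZCV=0010
1: ✓ SUBHI  r0←0x2c
2: ✓ MOVGT  r2←0x61
3: ✓ CMP  NZCV=1000
4: · ADDVS
5: · SUBGT
6: ✓ CMP  NZCV=0010
7: ✓ ADDCS  r0←0x84
8: ✓ MOVVC  r0←0xbe
9: ✓ MOVCS  r0←0xf9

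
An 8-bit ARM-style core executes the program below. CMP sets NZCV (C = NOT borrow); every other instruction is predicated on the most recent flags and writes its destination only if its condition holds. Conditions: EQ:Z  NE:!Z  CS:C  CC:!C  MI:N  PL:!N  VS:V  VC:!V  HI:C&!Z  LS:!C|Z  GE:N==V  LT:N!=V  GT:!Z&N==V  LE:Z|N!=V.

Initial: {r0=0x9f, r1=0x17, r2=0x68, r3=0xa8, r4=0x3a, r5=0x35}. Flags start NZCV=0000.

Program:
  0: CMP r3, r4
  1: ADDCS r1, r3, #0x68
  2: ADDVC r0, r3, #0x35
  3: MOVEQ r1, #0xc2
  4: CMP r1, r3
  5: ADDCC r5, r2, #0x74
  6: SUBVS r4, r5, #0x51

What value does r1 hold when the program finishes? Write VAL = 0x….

VAL = 0x10

0: ✓ CMP  NZCV=0011
1: ✓ ADDCS  r1←0x10
2: · ADDVC
3: · MOVEQ
4: ✓ CMP  NZCV=0000
5: ✓ ADDCC  r5←0xdc
6: · SUBVS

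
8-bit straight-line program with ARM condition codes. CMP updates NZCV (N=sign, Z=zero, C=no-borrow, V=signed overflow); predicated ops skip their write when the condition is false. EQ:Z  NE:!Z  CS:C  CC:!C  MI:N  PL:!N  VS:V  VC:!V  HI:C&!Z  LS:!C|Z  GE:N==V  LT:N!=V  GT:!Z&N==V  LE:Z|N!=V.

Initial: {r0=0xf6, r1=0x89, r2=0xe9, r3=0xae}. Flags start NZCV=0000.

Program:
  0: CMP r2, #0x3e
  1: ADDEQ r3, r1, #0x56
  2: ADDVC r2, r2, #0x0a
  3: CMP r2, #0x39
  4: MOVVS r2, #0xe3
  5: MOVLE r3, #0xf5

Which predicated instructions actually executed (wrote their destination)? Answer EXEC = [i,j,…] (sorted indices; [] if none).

EXEC = [2,5]

[0] flags=1010 → (cmp)
[1] flags=1010 EQ?F → skip
[2] flags=1010 VC?T → r2=0xf3
[3] flags=1010 → (cmp)
[4] flags=1010 VS?F → skip
[5] flags=1010 LE?T → r3=0xf5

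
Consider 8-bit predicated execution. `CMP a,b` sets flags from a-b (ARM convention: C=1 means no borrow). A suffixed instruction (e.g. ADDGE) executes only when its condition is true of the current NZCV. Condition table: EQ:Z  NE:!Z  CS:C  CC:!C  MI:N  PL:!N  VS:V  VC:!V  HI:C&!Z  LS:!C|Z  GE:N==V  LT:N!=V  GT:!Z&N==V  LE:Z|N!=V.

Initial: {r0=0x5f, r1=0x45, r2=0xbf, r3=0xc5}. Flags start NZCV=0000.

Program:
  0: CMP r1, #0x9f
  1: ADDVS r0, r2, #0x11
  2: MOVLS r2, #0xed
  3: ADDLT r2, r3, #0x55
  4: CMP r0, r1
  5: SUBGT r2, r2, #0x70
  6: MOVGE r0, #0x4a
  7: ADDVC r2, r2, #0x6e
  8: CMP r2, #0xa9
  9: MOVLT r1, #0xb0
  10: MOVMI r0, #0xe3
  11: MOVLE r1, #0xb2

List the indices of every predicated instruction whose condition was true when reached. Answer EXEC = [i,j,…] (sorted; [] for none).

0: ✓ CMP  NZCV=1001
1: ✓ ADDVS  r0←0xd0
2: ✓ MOVLS  r2←0xed
3: · ADDLT
4: ✓ CMP  NZCV=1010
5: · SUBGT
6: · MOVGE
7: ✓ ADDVC  r2←0x5b
8: ✓ CMP  NZCV=1001
9: · MOVLT
10: ✓ MOVMI  r0←0xe3
11: · MOVLE

EXEC = [1,2,7,10]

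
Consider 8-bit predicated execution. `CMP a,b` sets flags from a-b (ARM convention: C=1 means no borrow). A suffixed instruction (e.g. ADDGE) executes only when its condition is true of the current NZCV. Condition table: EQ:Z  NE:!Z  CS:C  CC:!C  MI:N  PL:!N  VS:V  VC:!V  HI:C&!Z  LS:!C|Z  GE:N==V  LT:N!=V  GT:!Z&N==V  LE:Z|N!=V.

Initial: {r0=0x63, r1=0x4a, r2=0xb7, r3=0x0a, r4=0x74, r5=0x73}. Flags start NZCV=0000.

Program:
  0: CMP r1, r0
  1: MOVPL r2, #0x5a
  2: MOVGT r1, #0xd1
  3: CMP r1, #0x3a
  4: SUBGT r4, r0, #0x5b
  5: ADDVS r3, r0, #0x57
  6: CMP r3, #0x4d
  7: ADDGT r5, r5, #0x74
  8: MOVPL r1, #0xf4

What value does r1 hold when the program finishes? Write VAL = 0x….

VAL = 0x4a

0: ✓ CMP  NZCV=1000
1: · MOVPL
2: · MOVGT
3: ✓ CMP  NZCV=0010
4: ✓ SUBGT  r4←0x08
5: · ADDVS
6: ✓ CMP  NZCV=1000
7: · ADDGT
8: · MOVPL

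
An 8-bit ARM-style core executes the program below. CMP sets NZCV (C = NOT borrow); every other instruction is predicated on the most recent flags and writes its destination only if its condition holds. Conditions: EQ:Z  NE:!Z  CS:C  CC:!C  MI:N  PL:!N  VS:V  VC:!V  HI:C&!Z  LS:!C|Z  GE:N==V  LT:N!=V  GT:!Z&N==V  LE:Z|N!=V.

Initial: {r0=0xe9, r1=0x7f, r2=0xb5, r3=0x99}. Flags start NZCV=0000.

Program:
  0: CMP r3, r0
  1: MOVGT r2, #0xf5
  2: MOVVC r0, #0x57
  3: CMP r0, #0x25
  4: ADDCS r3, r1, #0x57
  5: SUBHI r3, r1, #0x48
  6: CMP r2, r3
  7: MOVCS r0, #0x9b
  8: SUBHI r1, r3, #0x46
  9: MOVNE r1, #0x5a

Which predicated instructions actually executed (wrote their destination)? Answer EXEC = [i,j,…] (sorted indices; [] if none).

0: ✓ CMP  NZCV=1000
1: · MOVGT
2: ✓ MOVVC  r0←0x57
3: ✓ CMP  NZCV=0010
4: ✓ ADDCS  r3←0xd6
5: ✓ SUBHI  r3←0x37
6: ✓ CMP  NZCV=0011
7: ✓ MOVCS  r0←0x9b
8: ✓ SUBHI  r1←0xf1
9: ✓ MOVNE  r1←0x5a

EXEC = [2,4,5,7,8,9]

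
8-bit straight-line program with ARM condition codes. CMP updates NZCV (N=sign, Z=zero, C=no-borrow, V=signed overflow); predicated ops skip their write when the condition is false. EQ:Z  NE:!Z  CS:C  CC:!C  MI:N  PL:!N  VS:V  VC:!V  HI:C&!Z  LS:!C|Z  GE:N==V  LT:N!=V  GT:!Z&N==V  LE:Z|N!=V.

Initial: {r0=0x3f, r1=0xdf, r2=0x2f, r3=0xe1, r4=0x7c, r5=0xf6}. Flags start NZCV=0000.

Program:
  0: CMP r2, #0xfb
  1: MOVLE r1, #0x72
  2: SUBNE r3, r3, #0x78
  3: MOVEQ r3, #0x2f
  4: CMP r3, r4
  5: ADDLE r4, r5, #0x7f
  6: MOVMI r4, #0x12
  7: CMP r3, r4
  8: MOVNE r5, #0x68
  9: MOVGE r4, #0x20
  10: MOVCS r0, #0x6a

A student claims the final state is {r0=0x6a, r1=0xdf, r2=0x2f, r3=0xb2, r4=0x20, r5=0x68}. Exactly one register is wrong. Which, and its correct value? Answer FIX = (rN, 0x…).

[0] flags=0000 → (cmp)
[1] flags=0000 LE?F → skip
[2] flags=0000 NE?T → r3=0x69
[3] flags=0000 EQ?F → skip
[4] flags=1000 → (cmp)
[5] flags=1000 LE?T → r4=0x75
[6] flags=1000 MI?T → r4=0x12
[7] flags=0010 → (cmp)
[8] flags=0010 NE?T → r5=0x68
[9] flags=0010 GE?T → r4=0x20
[10] flags=0010 CS?T → r0=0x6a

FIX = (r3, 0x69)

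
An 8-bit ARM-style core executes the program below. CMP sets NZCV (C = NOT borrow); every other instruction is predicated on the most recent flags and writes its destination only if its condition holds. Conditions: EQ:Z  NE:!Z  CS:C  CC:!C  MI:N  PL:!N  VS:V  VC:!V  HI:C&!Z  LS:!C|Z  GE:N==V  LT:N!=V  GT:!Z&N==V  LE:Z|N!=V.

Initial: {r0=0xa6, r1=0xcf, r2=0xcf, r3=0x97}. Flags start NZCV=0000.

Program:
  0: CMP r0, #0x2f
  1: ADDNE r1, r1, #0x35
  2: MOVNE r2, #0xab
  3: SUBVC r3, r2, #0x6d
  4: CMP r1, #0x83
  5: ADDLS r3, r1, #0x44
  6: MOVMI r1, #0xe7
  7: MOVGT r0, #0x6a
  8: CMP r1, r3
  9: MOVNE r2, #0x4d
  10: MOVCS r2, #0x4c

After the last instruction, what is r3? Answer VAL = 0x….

VAL = 0x48

0: ✓ CMP  NZCV=0011
1: ✓ ADDNE  r1←0x04
2: ✓ MOVNE  r2←0xab
3: · SUBVC
4: ✓ CMP  NZCV=1001
5: ✓ ADDLS  r3←0x48
6: ✓ MOVMI  r1←0xe7
7: ✓ MOVGT  r0←0x6a
8: ✓ CMP  NZCV=1010
9: ✓ MOVNE  r2←0x4d
10: ✓ MOVCS  r2←0x4c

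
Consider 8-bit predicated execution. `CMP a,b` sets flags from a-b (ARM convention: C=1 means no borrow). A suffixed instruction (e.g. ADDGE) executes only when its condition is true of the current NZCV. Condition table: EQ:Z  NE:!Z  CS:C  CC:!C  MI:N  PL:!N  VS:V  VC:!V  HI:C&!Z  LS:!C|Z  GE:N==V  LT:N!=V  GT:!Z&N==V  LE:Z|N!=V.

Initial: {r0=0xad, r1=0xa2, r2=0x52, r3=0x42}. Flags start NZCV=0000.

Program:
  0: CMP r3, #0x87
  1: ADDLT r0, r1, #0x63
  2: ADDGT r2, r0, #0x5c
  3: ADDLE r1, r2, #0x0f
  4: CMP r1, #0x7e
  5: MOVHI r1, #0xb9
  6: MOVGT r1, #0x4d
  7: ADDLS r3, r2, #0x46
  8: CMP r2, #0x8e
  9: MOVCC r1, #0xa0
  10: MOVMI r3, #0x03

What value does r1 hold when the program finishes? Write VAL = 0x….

VAL = 0xa0

0: ✓ CMP  NZCV=1001
1: · ADDLT
2: ✓ ADDGT  r2←0x09
3: · ADDLE
4: ✓ CMP  NZCV=0011
5: ✓ MOVHI  r1←0xb9
6: · MOVGT
7: · ADDLS
8: ✓ CMP  NZCV=0000
9: ✓ MOVCC  r1←0xa0
10: · MOVMI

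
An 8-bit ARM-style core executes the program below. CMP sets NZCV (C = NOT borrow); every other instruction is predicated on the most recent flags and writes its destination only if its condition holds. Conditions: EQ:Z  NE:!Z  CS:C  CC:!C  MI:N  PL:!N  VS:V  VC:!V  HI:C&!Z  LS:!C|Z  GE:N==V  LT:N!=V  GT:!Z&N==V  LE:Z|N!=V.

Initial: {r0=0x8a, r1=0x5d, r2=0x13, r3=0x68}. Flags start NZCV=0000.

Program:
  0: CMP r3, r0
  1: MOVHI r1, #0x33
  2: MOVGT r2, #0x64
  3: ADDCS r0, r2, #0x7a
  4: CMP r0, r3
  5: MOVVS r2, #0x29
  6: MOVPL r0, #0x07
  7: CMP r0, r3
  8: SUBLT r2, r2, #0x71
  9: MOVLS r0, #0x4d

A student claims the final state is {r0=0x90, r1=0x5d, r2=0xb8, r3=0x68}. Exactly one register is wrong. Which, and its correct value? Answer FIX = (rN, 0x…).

FIX = (r0, 0x4d)

0: ✓ CMP  NZCV=1001
1: · MOVHI
2: ✓ MOVGT  r2←0x64
3: · ADDCS
4: ✓ CMP  NZCV=0011
5: ✓ MOVVS  r2←0x29
6: ✓ MOVPL  r0←0x07
7: ✓ CMP  NZCV=1000
8: ✓ SUBLT  r2←0xb8
9: ✓ MOVLS  r0←0x4d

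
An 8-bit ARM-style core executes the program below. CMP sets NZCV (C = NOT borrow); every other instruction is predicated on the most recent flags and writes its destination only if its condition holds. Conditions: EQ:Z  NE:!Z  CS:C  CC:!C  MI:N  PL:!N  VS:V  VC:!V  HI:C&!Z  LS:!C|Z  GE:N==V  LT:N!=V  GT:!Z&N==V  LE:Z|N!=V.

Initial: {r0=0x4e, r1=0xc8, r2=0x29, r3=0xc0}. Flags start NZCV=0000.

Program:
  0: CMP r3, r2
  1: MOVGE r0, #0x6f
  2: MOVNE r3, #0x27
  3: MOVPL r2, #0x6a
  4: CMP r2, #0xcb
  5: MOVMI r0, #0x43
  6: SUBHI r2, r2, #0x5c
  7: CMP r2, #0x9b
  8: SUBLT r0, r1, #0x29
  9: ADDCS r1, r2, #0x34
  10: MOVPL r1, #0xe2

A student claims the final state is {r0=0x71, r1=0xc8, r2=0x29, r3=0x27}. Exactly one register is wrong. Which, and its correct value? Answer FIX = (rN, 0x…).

FIX = (r0, 0x4e)

[0] flags=1010 → (cmp)
[1] flags=1010 GE?F → skip
[2] flags=1010 NE?T → r3=0x27
[3] flags=1010 PL?F → skip
[4] flags=0000 → (cmp)
[5] flags=0000 MI?F → skip
[6] flags=0000 HI?F → skip
[7] flags=1001 → (cmp)
[8] flags=1001 LT?F → skip
[9] flags=1001 CS?F → skip
[10] flags=1001 PL?F → skip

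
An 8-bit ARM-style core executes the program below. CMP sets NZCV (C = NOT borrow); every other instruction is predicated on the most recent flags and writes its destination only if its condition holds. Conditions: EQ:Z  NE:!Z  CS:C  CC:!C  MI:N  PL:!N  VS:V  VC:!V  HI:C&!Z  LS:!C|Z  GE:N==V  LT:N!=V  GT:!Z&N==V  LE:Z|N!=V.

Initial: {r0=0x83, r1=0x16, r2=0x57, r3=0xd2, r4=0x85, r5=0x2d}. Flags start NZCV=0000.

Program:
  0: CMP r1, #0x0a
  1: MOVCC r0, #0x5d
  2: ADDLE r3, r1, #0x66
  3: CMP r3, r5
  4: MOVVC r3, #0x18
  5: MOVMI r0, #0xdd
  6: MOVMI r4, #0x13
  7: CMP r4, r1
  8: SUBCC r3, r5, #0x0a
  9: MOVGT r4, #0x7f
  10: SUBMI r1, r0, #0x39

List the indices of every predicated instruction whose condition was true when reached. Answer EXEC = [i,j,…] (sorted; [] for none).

0: ✓ CMP  NZCV=0010
1: · MOVCC
2: · ADDLE
3: ✓ CMP  NZCV=1010
4: ✓ MOVVC  r3←0x18
5: ✓ MOVMI  r0←0xdd
6: ✓ MOVMI  r4←0x13
7: ✓ CMP  NZCV=1000
8: ✓ SUBCC  r3←0x23
9: · MOVGT
10: ✓ SUBMI  r1←0xa4

EXEC = [4,5,6,8,10]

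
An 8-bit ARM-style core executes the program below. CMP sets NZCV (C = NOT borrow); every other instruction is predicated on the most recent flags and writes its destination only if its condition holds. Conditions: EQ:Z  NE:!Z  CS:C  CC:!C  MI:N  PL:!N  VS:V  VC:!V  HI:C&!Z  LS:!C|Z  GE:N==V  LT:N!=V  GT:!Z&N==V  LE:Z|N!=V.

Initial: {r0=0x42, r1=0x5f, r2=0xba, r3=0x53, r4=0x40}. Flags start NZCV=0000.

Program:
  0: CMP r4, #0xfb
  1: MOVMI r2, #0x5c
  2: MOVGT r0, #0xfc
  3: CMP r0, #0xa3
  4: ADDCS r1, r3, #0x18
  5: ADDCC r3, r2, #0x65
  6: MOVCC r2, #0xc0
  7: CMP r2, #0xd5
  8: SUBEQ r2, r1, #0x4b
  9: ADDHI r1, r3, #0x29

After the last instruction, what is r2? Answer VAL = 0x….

VAL = 0xba

[0] flags=0000 → (cmp)
[1] flags=0000 MI?F → skip
[2] flags=0000 GT?T → r0=0xfc
[3] flags=0010 → (cmp)
[4] flags=0010 CS?T → r1=0x6b
[5] flags=0010 CC?F → skip
[6] flags=0010 CC?F → skip
[7] flags=1000 → (cmp)
[8] flags=1000 EQ?F → skip
[9] flags=1000 HI?F → skip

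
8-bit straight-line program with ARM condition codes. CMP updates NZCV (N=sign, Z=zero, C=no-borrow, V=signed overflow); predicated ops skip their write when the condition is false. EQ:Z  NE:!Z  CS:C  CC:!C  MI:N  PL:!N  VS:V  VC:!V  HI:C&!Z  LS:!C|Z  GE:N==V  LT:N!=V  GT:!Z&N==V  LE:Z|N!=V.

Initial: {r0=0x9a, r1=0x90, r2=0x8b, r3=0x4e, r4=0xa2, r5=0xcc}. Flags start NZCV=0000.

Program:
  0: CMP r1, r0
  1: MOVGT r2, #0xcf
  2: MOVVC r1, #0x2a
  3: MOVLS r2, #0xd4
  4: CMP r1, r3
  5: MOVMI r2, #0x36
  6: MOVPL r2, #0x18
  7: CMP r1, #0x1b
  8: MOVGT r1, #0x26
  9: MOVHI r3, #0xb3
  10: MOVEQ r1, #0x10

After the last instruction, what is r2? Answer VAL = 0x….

VAL = 0x36

[0] flags=1000 → (cmp)
[1] flags=1000 GT?F → skip
[2] flags=1000 VC?T → r1=0x2a
[3] flags=1000 LS?T → r2=0xd4
[4] flags=1000 → (cmp)
[5] flags=1000 MI?T → r2=0x36
[6] flags=1000 PL?F → skip
[7] flags=0010 → (cmp)
[8] flags=0010 GT?T → r1=0x26
[9] flags=0010 HI?T → r3=0xb3
[10] flags=0010 EQ?F → skip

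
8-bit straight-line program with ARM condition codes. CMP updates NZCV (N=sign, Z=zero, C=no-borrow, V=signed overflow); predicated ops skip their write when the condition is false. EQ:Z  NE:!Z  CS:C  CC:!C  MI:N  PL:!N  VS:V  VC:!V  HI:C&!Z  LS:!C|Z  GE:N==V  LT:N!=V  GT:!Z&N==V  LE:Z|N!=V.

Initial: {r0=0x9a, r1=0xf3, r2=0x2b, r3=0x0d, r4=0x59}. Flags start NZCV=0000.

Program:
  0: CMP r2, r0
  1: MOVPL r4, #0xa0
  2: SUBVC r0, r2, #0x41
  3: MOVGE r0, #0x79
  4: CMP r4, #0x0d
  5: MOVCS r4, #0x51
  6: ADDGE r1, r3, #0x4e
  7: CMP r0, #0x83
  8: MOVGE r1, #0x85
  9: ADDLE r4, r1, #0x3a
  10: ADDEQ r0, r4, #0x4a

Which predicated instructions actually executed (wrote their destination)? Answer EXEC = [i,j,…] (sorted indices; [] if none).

0: ✓ CMP  NZCV=1001
1: · MOVPL
2: · SUBVC
3: ✓ MOVGE  r0←0x79
4: ✓ CMP  NZCV=0010
5: ✓ MOVCS  r4←0x51
6: ✓ ADDGE  r1←0x5b
7: ✓ CMP  NZCV=1001
8: ✓ MOVGE  r1←0x85
9: · ADDLE
10: · ADDEQ

EXEC = [3,5,6,8]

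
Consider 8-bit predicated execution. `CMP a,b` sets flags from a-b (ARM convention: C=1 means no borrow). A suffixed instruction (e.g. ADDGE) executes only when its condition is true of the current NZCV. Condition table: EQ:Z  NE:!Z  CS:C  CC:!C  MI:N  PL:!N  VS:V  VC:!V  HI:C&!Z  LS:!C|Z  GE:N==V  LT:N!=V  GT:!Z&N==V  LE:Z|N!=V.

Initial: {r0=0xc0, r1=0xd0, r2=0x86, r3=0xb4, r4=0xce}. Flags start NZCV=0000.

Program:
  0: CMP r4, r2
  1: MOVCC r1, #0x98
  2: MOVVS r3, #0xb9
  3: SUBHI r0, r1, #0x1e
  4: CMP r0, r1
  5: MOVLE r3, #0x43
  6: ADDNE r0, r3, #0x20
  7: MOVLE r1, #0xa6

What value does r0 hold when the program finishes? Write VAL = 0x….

VAL = 0x63

[0] flags=0010 → (cmp)
[1] flags=0010 CC?F → skip
[2] flags=0010 VS?F → skip
[3] flags=0010 HI?T → r0=0xb2
[4] flags=1000 → (cmp)
[5] flags=1000 LE?T → r3=0x43
[6] flags=1000 NE?T → r0=0x63
[7] flags=1000 LE?T → r1=0xa6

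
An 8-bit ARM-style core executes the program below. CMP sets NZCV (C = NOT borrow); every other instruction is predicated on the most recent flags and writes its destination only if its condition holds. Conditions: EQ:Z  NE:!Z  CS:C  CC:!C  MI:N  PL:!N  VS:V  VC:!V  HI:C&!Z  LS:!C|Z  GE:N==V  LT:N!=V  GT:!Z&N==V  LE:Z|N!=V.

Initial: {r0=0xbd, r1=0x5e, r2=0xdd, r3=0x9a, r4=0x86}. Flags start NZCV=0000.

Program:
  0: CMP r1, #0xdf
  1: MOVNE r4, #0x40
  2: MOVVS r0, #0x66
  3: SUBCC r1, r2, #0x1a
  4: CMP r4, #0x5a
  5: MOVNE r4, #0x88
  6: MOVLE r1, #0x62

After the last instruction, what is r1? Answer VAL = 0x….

VAL = 0x62

0: ✓ CMP  NZCV=0000
1: ✓ MOVNE  r4←0x40
2: · MOVVS
3: ✓ SUBCC  r1←0xc3
4: ✓ CMP  NZCV=1000
5: ✓ MOVNE  r4←0x88
6: ✓ MOVLE  r1←0x62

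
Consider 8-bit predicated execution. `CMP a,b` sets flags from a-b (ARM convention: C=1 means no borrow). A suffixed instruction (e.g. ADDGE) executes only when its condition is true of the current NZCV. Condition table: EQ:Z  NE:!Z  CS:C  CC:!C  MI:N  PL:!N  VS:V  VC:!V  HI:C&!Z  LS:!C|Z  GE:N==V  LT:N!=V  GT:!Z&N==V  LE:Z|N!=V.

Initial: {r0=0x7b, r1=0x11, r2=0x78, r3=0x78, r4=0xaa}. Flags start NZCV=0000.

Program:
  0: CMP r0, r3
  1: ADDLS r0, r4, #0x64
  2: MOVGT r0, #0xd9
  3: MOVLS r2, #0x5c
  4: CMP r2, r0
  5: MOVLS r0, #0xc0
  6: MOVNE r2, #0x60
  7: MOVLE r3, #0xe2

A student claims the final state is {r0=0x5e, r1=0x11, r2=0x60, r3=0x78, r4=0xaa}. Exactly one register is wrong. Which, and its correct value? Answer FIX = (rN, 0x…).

0: ✓ CMP  NZCV=0010
1: · ADDLS
2: ✓ MOVGT  r0←0xd9
3: · MOVLS
4: ✓ CMP  NZCV=1001
5: ✓ MOVLS  r0←0xc0
6: ✓ MOVNE  r2←0x60
7: · MOVLE

FIX = (r0, 0xc0)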